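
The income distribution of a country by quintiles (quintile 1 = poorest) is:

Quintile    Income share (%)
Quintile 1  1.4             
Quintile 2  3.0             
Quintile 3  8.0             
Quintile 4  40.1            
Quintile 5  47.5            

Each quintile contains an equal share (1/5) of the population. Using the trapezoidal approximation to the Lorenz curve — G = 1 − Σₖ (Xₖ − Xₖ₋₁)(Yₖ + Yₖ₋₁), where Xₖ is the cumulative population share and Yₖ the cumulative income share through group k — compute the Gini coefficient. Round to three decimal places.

0.517

Cumulative income shares Yₖ: 0.0140, 0.0440, 0.1240, 0.5250, 1.0000
Σ (Xₖ−Xₖ₋₁)(Yₖ+Yₖ₋₁) = (1/5)(0.0140+0.0000) + (1/5)(0.0440+0.0140) + (1/5)(0.1240+0.0440) + (1/5)(0.5250+0.1240) + (1/5)(1.0000+0.5250)
  = 0.0028 + 0.0116 + 0.0336 + 0.1298 + 0.3050 = 0.4828
G = 1 − 0.4828 = 0.5172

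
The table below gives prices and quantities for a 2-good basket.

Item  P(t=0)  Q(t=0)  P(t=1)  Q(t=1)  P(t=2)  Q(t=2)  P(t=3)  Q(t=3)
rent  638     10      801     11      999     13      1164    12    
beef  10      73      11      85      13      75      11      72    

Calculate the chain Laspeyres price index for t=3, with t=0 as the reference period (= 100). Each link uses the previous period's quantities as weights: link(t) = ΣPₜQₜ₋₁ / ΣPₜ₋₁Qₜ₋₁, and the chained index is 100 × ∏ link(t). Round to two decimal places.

175.79

Link t=0→t=1:
ΣP(t=1)Q(t=0) = 801×10 + 11×73 = 8010 + 803 = 8813
ΣP(t=0)Q(t=0) = 638×10 + 10×73 = 6380 + 730 = 7110
link = 8813/7110 = 1.239522
Link t=1→t=2:
ΣP(t=2)Q(t=1) = 999×11 + 13×85 = 10989 + 1105 = 12094
ΣP(t=1)Q(t=1) = 801×11 + 11×85 = 8811 + 935 = 9746
link = 12094/9746 = 1.240919
Link t=2→t=3:
ΣP(t=3)Q(t=2) = 1164×13 + 11×75 = 15132 + 825 = 15957
ΣP(t=2)Q(t=2) = 999×13 + 13×75 = 12987 + 975 = 13962
link = 15957/13962 = 1.142888
Chained index = 100 × 1.239522 × 1.240919 × 1.142888 = 175.7929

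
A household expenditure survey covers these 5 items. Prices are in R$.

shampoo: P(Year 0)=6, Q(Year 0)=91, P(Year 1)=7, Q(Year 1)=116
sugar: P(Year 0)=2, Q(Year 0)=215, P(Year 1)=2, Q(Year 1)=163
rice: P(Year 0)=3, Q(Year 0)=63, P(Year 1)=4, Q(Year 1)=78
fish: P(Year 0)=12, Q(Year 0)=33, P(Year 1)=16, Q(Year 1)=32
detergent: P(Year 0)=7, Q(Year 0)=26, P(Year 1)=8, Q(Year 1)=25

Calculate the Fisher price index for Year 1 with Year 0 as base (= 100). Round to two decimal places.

118.51

Laspeyres component (base-period weights):
ΣP(Year 1)Q(Year 0) = 7×91 + 2×215 + 4×63 + 16×33 + 8×26 = 637 + 430 + 252 + 528 + 208 = 2055
ΣP(Year 0)Q(Year 0) = 6×91 + 2×215 + 3×63 + 12×33 + 7×26 = 546 + 430 + 189 + 396 + 182 = 1743
L = 2055 / 1743 × 100 = 117.9002
Paasche component (current-period weights):
ΣP(Year 1)Q(Year 1) = 7×116 + 2×163 + 4×78 + 16×32 + 8×25 = 812 + 326 + 312 + 512 + 200 = 2162
ΣP(Year 0)Q(Year 1) = 6×116 + 2×163 + 3×78 + 12×32 + 7×25 = 696 + 326 + 234 + 384 + 175 = 1815
P = 2162 / 1815 × 100 = 119.1185
Fisher = √(L × P) = √(117.9002 × 119.1185) = 118.5077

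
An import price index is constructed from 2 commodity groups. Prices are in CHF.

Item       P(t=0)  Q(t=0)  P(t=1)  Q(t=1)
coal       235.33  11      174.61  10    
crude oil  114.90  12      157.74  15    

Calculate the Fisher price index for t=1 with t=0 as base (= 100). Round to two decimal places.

98.47

Laspeyres component (base-period weights):
ΣP(t=1)Q(t=0) = 174.61×11 + 157.74×12 = 1920.71 + 1892.88 = 3813.59
ΣP(t=0)Q(t=0) = 235.33×11 + 114.90×12 = 2588.63 + 1378.8 = 3967.43
L = 3813.59 / 3967.43 × 100 = 96.1224
Paasche component (current-period weights):
ΣP(t=1)Q(t=1) = 174.61×10 + 157.74×15 = 1746.1 + 2366.1 = 4112.2
ΣP(t=0)Q(t=1) = 235.33×10 + 114.90×15 = 2353.3 + 1723.5 = 4076.8
P = 4112.2 / 4076.8 × 100 = 100.8683
Fisher = √(L × P) = √(96.1224 × 100.8683) = 98.4668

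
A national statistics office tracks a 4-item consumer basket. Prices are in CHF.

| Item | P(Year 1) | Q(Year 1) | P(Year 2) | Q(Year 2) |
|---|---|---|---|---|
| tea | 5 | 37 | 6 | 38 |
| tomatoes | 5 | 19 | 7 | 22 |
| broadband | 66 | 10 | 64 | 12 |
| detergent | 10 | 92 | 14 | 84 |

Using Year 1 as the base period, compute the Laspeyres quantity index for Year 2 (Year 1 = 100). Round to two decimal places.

Laspeyres quantity index uses base-period prices as weights.
ΣP(Year 1)·Q(Year 2) = 5×38 + 5×22 + 66×12 + 10×84 = 190 + 110 + 792 + 840 = 1932
ΣP(Year 1)·Q(Year 1) = 5×37 + 5×19 + 66×10 + 10×92 = 185 + 95 + 660 + 920 = 1860
Index = 1932 / 1860 × 100 = 103.8710

103.87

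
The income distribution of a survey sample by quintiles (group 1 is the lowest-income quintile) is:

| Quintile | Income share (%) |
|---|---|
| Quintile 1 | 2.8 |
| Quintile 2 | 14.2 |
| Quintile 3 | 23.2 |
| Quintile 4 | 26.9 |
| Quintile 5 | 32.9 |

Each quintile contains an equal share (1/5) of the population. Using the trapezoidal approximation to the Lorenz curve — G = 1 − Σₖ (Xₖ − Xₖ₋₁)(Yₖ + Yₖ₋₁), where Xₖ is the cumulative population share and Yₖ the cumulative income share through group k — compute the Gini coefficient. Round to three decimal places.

0.292

Cumulative income shares Yₖ: 0.0280, 0.1700, 0.4020, 0.6710, 1.0000
Σ (Xₖ−Xₖ₋₁)(Yₖ+Yₖ₋₁) = (1/5)(0.0280+0.0000) + (1/5)(0.1700+0.0280) + (1/5)(0.4020+0.1700) + (1/5)(0.6710+0.4020) + (1/5)(1.0000+0.6710)
  = 0.0056 + 0.0396 + 0.1144 + 0.2146 + 0.3342 = 0.7084
G = 1 − 0.7084 = 0.2916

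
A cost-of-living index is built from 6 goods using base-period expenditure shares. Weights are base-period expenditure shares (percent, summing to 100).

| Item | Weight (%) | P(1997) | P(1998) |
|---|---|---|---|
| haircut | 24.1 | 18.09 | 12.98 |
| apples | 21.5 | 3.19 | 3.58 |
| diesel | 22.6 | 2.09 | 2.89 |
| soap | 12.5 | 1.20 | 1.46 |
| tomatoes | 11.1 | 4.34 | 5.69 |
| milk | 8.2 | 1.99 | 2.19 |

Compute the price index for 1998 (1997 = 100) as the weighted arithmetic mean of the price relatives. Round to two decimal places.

haircut: 24.1 × (12.98/18.09) = 24.1 × 0.717523 = 17.2923
apples: 21.5 × (3.58/3.19) = 21.5 × 1.122257 = 24.1285
diesel: 22.6 × (2.89/2.09) = 22.6 × 1.382775 = 31.2507
soap: 12.5 × (1.46/1.20) = 12.5 × 1.216667 = 15.2083
tomatoes: 11.1 × (5.69/4.34) = 11.1 × 1.311060 = 14.5528
milk: 8.2 × (2.19/1.99) = 8.2 × 1.100503 = 9.0241
Index = Σ wᵢ·(p₁ᵢ/p₀ᵢ) = 17.2923 + 24.1285 + 31.2507 + 15.2083 + 14.5528 + 9.0241 = 111.4568

111.46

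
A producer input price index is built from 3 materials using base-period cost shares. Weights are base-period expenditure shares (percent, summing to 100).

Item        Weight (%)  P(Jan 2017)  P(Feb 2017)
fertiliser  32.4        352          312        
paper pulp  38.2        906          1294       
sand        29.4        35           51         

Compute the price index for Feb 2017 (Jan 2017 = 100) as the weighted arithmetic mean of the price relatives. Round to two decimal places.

126.12

fertiliser: 32.4 × (312/352) = 32.4 × 0.886364 = 28.7182
paper pulp: 38.2 × (1294/906) = 38.2 × 1.428256 = 54.5594
sand: 29.4 × (51/35) = 29.4 × 1.457143 = 42.8400
Index = Σ wᵢ·(p₁ᵢ/p₀ᵢ) = 28.7182 + 54.5594 + 42.8400 = 126.1176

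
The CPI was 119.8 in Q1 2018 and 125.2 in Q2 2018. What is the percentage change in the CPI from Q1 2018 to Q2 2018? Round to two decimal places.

4.51%

Change = (125.2 − 119.8) / 119.8 × 100
       = 5.4 / 119.8 × 100 = 4.5075%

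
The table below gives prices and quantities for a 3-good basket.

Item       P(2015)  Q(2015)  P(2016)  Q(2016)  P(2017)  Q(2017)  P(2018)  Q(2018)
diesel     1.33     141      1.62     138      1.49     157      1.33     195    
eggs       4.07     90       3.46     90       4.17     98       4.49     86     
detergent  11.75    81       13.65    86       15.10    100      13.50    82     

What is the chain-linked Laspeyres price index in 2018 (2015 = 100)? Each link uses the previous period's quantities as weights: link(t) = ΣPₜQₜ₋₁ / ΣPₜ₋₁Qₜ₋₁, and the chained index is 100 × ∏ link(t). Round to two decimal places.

Link 2015→2016:
ΣP(2016)Q(2015) = 1.62×141 + 3.46×90 + 13.65×81 = 228.42 + 311.4 + 1105.65 = 1645.47
ΣP(2015)Q(2015) = 1.33×141 + 4.07×90 + 11.75×81 = 187.53 + 366.3 + 951.75 = 1505.58
link = 1645.47/1505.58 = 1.092914
Link 2016→2017:
ΣP(2017)Q(2016) = 1.49×138 + 4.17×90 + 15.10×86 = 205.62 + 375.3 + 1298.6 = 1879.52
ΣP(2016)Q(2016) = 1.62×138 + 3.46×90 + 13.65×86 = 223.56 + 311.4 + 1173.9 = 1708.86
link = 1879.52/1708.86 = 1.099868
Link 2017→2018:
ΣP(2018)Q(2017) = 1.33×157 + 4.49×98 + 13.50×100 = 208.81 + 440.02 + 1350 = 1998.83
ΣP(2017)Q(2017) = 1.49×157 + 4.17×98 + 15.10×100 = 233.93 + 408.66 + 1510 = 2152.59
link = 1998.83/2152.59 = 0.928570
Chained index = 100 × 1.092914 × 1.099868 × 0.928570 = 111.6198

111.62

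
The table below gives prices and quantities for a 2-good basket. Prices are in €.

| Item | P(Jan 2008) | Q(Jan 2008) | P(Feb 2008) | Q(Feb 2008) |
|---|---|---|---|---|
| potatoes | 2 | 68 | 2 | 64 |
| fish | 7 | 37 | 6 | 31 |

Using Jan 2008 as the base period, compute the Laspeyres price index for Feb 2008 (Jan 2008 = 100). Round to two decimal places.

Laspeyres price index uses base-period quantities as weights.
ΣP(Feb 2008)·Q(Jan 2008) = 2×68 + 6×37 = 136 + 222 = 358
ΣP(Jan 2008)·Q(Jan 2008) = 2×68 + 7×37 = 136 + 259 = 395
Index = 358 / 395 × 100 = 90.6329

90.63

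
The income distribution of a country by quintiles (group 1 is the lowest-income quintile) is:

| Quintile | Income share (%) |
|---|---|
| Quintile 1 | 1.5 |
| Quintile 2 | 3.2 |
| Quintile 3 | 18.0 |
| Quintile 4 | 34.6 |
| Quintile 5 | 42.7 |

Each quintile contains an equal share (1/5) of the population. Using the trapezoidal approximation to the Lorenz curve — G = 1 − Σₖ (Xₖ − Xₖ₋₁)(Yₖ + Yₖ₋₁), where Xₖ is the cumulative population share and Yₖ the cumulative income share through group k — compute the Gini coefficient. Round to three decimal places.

Cumulative income shares Yₖ: 0.0150, 0.0470, 0.2270, 0.5730, 1.0000
Σ (Xₖ−Xₖ₋₁)(Yₖ+Yₖ₋₁) = (1/5)(0.0150+0.0000) + (1/5)(0.0470+0.0150) + (1/5)(0.2270+0.0470) + (1/5)(0.5730+0.2270) + (1/5)(1.0000+0.5730)
  = 0.0030 + 0.0124 + 0.0548 + 0.1600 + 0.3146 = 0.5448
G = 1 − 0.5448 = 0.4552

0.455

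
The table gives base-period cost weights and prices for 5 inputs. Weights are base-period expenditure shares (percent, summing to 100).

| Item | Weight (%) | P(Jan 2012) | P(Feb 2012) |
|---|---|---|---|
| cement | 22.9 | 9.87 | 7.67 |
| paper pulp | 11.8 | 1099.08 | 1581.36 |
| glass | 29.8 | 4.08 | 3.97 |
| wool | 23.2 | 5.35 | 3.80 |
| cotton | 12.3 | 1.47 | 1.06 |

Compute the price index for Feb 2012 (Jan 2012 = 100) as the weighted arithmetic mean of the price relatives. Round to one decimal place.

89.1

cement: 22.9 × (7.67/9.87) = 22.9 × 0.777102 = 17.7956
paper pulp: 11.8 × (1581.36/1099.08) = 11.8 × 1.438803 = 16.9779
glass: 29.8 × (3.97/4.08) = 29.8 × 0.973039 = 28.9966
wool: 23.2 × (3.80/5.35) = 23.2 × 0.710280 = 16.4785
cotton: 12.3 × (1.06/1.47) = 12.3 × 0.721088 = 8.8694
Index = Σ wᵢ·(p₁ᵢ/p₀ᵢ) = 17.7956 + 16.9779 + 28.9966 + 16.4785 + 8.8694 = 89.1180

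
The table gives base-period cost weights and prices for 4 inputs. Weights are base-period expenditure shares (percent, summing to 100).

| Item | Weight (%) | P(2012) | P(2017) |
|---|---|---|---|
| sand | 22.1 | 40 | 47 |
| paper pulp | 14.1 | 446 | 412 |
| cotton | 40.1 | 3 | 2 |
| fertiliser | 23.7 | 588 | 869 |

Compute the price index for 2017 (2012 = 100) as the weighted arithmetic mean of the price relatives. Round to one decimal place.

sand: 22.1 × (47/40) = 22.1 × 1.175000 = 25.9675
paper pulp: 14.1 × (412/446) = 14.1 × 0.923767 = 13.0251
cotton: 40.1 × (2/3) = 40.1 × 0.666667 = 26.7333
fertiliser: 23.7 × (869/588) = 23.7 × 1.477891 = 35.0260
Index = Σ wᵢ·(p₁ᵢ/p₀ᵢ) = 25.9675 + 13.0251 + 26.7333 + 35.0260 = 100.7520

100.8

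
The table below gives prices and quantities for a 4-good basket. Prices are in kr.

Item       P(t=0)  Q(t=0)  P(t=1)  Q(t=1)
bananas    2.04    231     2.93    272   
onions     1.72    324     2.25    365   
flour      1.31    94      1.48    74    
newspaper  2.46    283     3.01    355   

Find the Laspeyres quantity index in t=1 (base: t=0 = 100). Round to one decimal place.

116.5

Laspeyres quantity index uses base-period prices as weights.
ΣP(t=0)·Q(t=1) = 2.04×272 + 1.72×365 + 1.31×74 + 2.46×355 = 554.88 + 627.8 + 96.94 + 873.3 = 2152.92
ΣP(t=0)·Q(t=0) = 2.04×231 + 1.72×324 + 1.31×94 + 2.46×283 = 471.24 + 557.28 + 123.14 + 696.18 = 1847.84
Index = 2152.92 / 1847.84 × 100 = 116.5101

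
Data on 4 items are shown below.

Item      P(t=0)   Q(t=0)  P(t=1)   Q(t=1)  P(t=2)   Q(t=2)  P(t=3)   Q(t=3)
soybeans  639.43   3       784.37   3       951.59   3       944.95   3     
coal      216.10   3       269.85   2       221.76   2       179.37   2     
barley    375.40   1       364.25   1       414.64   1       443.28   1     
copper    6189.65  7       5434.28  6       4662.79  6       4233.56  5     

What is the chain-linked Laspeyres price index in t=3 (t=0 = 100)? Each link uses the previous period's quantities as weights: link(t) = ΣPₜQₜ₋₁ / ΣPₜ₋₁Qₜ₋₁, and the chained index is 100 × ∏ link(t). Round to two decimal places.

Link t=0→t=1:
ΣP(t=1)Q(t=0) = 784.37×3 + 269.85×3 + 364.25×1 + 5434.28×7 = 2353.11 + 809.55 + 364.25 + 38039.96 = 41566.87
ΣP(t=0)Q(t=0) = 639.43×3 + 216.10×3 + 375.40×1 + 6189.65×7 = 1918.29 + 648.3 + 375.4 + 43327.55 = 46269.54
link = 41566.87/46269.54 = 0.898364
Link t=1→t=2:
ΣP(t=2)Q(t=1) = 951.59×3 + 221.76×2 + 414.64×1 + 4662.79×6 = 2854.77 + 443.52 + 414.64 + 27976.74 = 31689.67
ΣP(t=1)Q(t=1) = 784.37×3 + 269.85×2 + 364.25×1 + 5434.28×6 = 2353.11 + 539.7 + 364.25 + 32605.68 = 35862.74
link = 31689.67/35862.74 = 0.883638
Link t=2→t=3:
ΣP(t=3)Q(t=2) = 944.95×3 + 179.37×2 + 443.28×1 + 4233.56×6 = 2834.85 + 358.74 + 443.28 + 25401.36 = 29038.23
ΣP(t=2)Q(t=2) = 951.59×3 + 221.76×2 + 414.64×1 + 4662.79×6 = 2854.77 + 443.52 + 414.64 + 27976.74 = 31689.67
link = 29038.23/31689.67 = 0.916331
Chained index = 100 × 0.898364 × 0.883638 × 0.916331 = 72.7409

72.74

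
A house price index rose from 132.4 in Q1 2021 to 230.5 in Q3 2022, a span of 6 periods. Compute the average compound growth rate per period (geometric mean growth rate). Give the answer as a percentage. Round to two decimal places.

9.68%

Growth factor = (230.5/132.4)^(1/6) = (1.740937)^(1/6) = 1.096808
Growth rate = 1.096808 − 1 = 0.096808 = 9.6808%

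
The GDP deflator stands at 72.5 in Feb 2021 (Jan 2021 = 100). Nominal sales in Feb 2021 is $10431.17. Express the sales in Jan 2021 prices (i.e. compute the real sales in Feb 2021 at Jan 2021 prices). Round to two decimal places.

Real = Nominal ÷ (Index/100) = 10431.17 ÷ (72.5/100)
     = 10431.17 ÷ 0.725 = 14387.8207

14387.82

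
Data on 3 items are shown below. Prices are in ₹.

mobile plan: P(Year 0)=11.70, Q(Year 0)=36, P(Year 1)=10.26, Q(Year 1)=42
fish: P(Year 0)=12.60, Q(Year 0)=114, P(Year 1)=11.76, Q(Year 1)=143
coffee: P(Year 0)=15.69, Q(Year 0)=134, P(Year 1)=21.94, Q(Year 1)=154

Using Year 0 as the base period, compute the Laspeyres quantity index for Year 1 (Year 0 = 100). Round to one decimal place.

Laspeyres quantity index uses base-period prices as weights.
ΣP(Year 0)·Q(Year 1) = 11.70×42 + 12.60×143 + 15.69×154 = 491.4 + 1801.8 + 2416.26 = 4709.46
ΣP(Year 0)·Q(Year 0) = 11.70×36 + 12.60×114 + 15.69×134 = 421.2 + 1436.4 + 2102.46 = 3960.06
Index = 4709.46 / 3960.06 × 100 = 118.9240

118.9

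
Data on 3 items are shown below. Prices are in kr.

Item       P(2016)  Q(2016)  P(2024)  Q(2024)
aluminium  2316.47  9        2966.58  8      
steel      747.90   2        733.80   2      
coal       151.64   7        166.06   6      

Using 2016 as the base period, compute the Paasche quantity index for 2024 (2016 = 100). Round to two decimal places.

89.32

Paasche quantity index uses current-period prices as weights.
ΣP(2024)·Q(2024) = 2966.58×8 + 733.80×2 + 166.06×6 = 23732.64 + 1467.6 + 996.36 = 26196.6
ΣP(2024)·Q(2016) = 2966.58×9 + 733.80×2 + 166.06×7 = 26699.22 + 1467.6 + 1162.42 = 29329.24
Index = 26196.6 / 29329.24 × 100 = 89.3191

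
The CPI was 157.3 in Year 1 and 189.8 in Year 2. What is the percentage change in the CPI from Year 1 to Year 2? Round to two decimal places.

Change = (189.8 − 157.3) / 157.3 × 100
       = 32.5 / 157.3 × 100 = 20.6612%

20.66%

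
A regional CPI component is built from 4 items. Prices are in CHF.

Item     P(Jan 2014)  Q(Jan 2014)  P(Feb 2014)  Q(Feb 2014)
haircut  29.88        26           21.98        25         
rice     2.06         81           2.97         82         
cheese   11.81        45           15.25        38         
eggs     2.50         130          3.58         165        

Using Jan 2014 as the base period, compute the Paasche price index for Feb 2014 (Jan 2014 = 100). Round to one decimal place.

Paasche price index uses current-period quantities as weights.
ΣP(Feb 2014)·Q(Feb 2014) = 21.98×25 + 2.97×82 + 15.25×38 + 3.58×165 = 549.5 + 243.54 + 579.5 + 590.7 = 1963.24
ΣP(Jan 2014)·Q(Feb 2014) = 29.88×25 + 2.06×82 + 11.81×38 + 2.50×165 = 747 + 168.92 + 448.78 + 412.5 = 1777.2
Index = 1963.24 / 1777.2 × 100 = 110.4682

110.5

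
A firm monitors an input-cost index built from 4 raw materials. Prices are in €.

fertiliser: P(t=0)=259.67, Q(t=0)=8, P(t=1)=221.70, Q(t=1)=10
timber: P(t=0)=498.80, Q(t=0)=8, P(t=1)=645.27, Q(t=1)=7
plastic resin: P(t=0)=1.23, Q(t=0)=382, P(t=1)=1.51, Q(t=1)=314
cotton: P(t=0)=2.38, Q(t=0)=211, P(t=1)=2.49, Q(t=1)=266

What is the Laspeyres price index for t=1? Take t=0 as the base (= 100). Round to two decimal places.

Laspeyres price index uses base-period quantities as weights.
ΣP(t=1)·Q(t=0) = 221.70×8 + 645.27×8 + 1.51×382 + 2.49×211 = 1773.6 + 5162.16 + 576.82 + 525.39 = 8037.97
ΣP(t=0)·Q(t=0) = 259.67×8 + 498.80×8 + 1.23×382 + 2.38×211 = 2077.36 + 3990.4 + 469.86 + 502.18 = 7039.8
Index = 8037.97 / 7039.8 × 100 = 114.1790

114.18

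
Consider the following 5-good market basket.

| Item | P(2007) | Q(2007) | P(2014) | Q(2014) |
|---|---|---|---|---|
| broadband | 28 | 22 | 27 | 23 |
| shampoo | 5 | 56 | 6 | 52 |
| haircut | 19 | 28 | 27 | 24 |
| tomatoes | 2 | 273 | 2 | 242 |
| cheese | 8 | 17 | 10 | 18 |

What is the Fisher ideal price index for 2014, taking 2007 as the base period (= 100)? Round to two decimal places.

Laspeyres component (base-period weights):
ΣP(2014)Q(2007) = 27×22 + 6×56 + 27×28 + 2×273 + 10×17 = 594 + 336 + 756 + 546 + 170 = 2402
ΣP(2007)Q(2007) = 28×22 + 5×56 + 19×28 + 2×273 + 8×17 = 616 + 280 + 532 + 546 + 136 = 2110
L = 2402 / 2110 × 100 = 113.8389
Paasche component (current-period weights):
ΣP(2014)Q(2014) = 27×23 + 6×52 + 27×24 + 2×242 + 10×18 = 621 + 312 + 648 + 484 + 180 = 2245
ΣP(2007)Q(2014) = 28×23 + 5×52 + 19×24 + 2×242 + 8×18 = 644 + 260 + 456 + 484 + 144 = 1988
P = 2245 / 1988 × 100 = 112.9276
Fisher = √(L × P) = √(113.8389 × 112.9276) = 113.3823

113.38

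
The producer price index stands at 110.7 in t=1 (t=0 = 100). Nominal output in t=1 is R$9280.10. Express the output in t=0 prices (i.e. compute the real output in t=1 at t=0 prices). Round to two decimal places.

8383.11

Real = Nominal ÷ (Index/100) = 9280.10 ÷ (110.7/100)
     = 9280.10 ÷ 1.107 = 8383.1075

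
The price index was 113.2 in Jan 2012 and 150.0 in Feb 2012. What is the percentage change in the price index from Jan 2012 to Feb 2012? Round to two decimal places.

Change = (150.0 − 113.2) / 113.2 × 100
       = 36.8 / 113.2 × 100 = 32.5088%

32.51%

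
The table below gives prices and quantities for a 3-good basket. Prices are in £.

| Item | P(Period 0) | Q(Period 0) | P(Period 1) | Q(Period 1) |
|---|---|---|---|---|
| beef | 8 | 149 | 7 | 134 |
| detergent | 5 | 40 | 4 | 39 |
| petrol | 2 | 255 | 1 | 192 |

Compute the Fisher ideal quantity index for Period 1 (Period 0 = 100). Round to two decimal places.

87.50

Laspeyres component (base-period weights):
ΣP(Period 0)Q(Period 1) = 8×134 + 5×39 + 2×192 = 1072 + 195 + 384 = 1651
ΣP(Period 0)Q(Period 0) = 8×149 + 5×40 + 2×255 = 1192 + 200 + 510 = 1902
L = 1651 / 1902 × 100 = 86.8034
Paasche component (current-period weights):
ΣP(Period 1)Q(Period 1) = 7×134 + 4×39 + 1×192 = 938 + 156 + 192 = 1286
ΣP(Period 1)Q(Period 0) = 7×149 + 4×40 + 1×255 = 1043 + 160 + 255 = 1458
P = 1286 / 1458 × 100 = 88.2030
Fisher = √(L × P) = √(86.8034 × 88.2030) = 87.5004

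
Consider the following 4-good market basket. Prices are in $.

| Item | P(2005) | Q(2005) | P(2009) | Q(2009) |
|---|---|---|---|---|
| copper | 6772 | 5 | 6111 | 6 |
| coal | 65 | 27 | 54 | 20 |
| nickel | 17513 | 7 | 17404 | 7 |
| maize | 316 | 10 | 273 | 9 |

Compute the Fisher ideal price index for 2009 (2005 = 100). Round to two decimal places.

96.92

Laspeyres component (base-period weights):
ΣP(2009)Q(2005) = 6111×5 + 54×27 + 17404×7 + 273×10 = 30555 + 1458 + 121828 + 2730 = 156571
ΣP(2005)Q(2005) = 6772×5 + 65×27 + 17513×7 + 316×10 = 33860 + 1755 + 122591 + 3160 = 161366
L = 156571 / 161366 × 100 = 97.0285
Paasche component (current-period weights):
ΣP(2009)Q(2009) = 6111×6 + 54×20 + 17404×7 + 273×9 = 36666 + 1080 + 121828 + 2457 = 162031
ΣP(2005)Q(2009) = 6772×6 + 65×20 + 17513×7 + 316×9 = 40632 + 1300 + 122591 + 2844 = 167367
P = 162031 / 167367 × 100 = 96.8118
Fisher = √(L × P) = √(97.0285 × 96.8118) = 96.9201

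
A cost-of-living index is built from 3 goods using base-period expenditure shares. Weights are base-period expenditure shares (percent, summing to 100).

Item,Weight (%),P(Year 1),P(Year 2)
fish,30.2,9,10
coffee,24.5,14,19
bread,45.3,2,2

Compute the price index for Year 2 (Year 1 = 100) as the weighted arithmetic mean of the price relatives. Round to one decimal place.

112.1

fish: 30.2 × (10/9) = 30.2 × 1.111111 = 33.5556
coffee: 24.5 × (19/14) = 24.5 × 1.357143 = 33.2500
bread: 45.3 × (2/2) = 45.3 × 1.000000 = 45.3000
Index = Σ wᵢ·(p₁ᵢ/p₀ᵢ) = 33.5556 + 33.2500 + 45.3000 = 112.1056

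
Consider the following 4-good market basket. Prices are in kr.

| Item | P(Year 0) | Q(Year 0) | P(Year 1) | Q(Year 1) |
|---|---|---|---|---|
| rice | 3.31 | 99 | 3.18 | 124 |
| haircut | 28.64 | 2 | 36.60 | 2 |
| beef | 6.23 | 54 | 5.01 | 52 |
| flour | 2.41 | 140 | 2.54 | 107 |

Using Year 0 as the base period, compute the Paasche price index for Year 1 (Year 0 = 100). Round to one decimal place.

Paasche price index uses current-period quantities as weights.
ΣP(Year 1)·Q(Year 1) = 3.18×124 + 36.60×2 + 5.01×52 + 2.54×107 = 394.32 + 73.2 + 260.52 + 271.78 = 999.82
ΣP(Year 0)·Q(Year 1) = 3.31×124 + 28.64×2 + 6.23×52 + 2.41×107 = 410.44 + 57.28 + 323.96 + 257.87 = 1049.55
Index = 999.82 / 1049.55 × 100 = 95.2618

95.3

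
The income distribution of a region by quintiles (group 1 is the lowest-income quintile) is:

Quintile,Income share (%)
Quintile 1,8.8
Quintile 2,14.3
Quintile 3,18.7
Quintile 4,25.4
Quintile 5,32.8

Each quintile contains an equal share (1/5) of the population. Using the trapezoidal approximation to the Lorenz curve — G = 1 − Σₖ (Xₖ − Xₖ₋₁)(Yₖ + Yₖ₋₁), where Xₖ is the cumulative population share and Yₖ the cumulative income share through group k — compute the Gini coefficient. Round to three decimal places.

Cumulative income shares Yₖ: 0.0880, 0.2310, 0.4180, 0.6720, 1.0000
Σ (Xₖ−Xₖ₋₁)(Yₖ+Yₖ₋₁) = (1/5)(0.0880+0.0000) + (1/5)(0.2310+0.0880) + (1/5)(0.4180+0.2310) + (1/5)(0.6720+0.4180) + (1/5)(1.0000+0.6720)
  = 0.0176 + 0.0638 + 0.1298 + 0.2180 + 0.3344 = 0.7636
G = 1 − 0.7636 = 0.2364

0.236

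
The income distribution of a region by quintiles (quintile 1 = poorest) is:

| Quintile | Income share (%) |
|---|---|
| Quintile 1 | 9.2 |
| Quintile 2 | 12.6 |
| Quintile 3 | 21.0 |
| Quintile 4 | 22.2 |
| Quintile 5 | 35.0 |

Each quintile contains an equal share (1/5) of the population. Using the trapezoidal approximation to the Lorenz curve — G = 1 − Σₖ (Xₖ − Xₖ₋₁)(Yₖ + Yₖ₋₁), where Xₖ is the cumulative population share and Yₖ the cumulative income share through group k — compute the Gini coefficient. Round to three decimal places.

0.245

Cumulative income shares Yₖ: 0.0920, 0.2180, 0.4280, 0.6500, 1.0000
Σ (Xₖ−Xₖ₋₁)(Yₖ+Yₖ₋₁) = (1/5)(0.0920+0.0000) + (1/5)(0.2180+0.0920) + (1/5)(0.4280+0.2180) + (1/5)(0.6500+0.4280) + (1/5)(1.0000+0.6500)
  = 0.0184 + 0.0620 + 0.1292 + 0.2156 + 0.3300 = 0.7552
G = 1 − 0.7552 = 0.2448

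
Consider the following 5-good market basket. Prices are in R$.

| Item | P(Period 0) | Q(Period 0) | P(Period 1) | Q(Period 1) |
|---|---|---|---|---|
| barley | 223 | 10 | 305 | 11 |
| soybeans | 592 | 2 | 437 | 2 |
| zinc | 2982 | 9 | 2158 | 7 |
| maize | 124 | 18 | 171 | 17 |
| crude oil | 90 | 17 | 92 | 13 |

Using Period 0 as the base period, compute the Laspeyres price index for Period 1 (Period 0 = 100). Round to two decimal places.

Laspeyres price index uses base-period quantities as weights.
ΣP(Period 1)·Q(Period 0) = 305×10 + 437×2 + 2158×9 + 171×18 + 92×17 = 3050 + 874 + 19422 + 3078 + 1564 = 27988
ΣP(Period 0)·Q(Period 0) = 223×10 + 592×2 + 2982×9 + 124×18 + 90×17 = 2230 + 1184 + 26838 + 2232 + 1530 = 34014
Index = 27988 / 34014 × 100 = 82.2838

82.28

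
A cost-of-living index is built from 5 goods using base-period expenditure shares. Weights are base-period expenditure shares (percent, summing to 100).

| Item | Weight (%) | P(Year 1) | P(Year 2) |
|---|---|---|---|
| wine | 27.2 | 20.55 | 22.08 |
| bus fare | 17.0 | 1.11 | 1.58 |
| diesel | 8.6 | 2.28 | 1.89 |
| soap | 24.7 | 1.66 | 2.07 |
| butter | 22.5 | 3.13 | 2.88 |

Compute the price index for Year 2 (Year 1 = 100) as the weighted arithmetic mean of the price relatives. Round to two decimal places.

wine: 27.2 × (22.08/20.55) = 27.2 × 1.074453 = 29.2251
bus fare: 17.0 × (1.58/1.11) = 17.0 × 1.423423 = 24.1982
diesel: 8.6 × (1.89/2.28) = 8.6 × 0.828947 = 7.1289
soap: 24.7 × (2.07/1.66) = 24.7 × 1.246988 = 30.8006
butter: 22.5 × (2.88/3.13) = 22.5 × 0.920128 = 20.7029
Index = Σ wᵢ·(p₁ᵢ/p₀ᵢ) = 29.2251 + 24.1982 + 7.1289 + 30.8006 + 20.7029 = 112.0557

112.06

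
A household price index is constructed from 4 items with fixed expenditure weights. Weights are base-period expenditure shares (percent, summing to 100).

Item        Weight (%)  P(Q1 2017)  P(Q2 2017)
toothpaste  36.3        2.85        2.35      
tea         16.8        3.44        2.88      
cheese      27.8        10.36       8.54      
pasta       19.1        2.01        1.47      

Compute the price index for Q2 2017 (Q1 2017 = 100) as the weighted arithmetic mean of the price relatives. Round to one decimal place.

toothpaste: 36.3 × (2.35/2.85) = 36.3 × 0.824561 = 29.9316
tea: 16.8 × (2.88/3.44) = 16.8 × 0.837209 = 14.0651
cheese: 27.8 × (8.54/10.36) = 27.8 × 0.824324 = 22.9162
pasta: 19.1 × (1.47/2.01) = 19.1 × 0.731343 = 13.9687
Index = Σ wᵢ·(p₁ᵢ/p₀ᵢ) = 29.9316 + 14.0651 + 22.9162 + 13.9687 = 80.8816

80.9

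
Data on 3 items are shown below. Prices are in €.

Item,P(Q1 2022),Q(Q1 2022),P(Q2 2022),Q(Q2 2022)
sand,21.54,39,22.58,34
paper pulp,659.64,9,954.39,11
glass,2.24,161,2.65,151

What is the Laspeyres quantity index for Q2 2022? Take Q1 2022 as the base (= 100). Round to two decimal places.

Laspeyres quantity index uses base-period prices as weights.
ΣP(Q1 2022)·Q(Q2 2022) = 21.54×34 + 659.64×11 + 2.24×151 = 732.36 + 7256.04 + 338.24 = 8326.64
ΣP(Q1 2022)·Q(Q1 2022) = 21.54×39 + 659.64×9 + 2.24×161 = 840.06 + 5936.76 + 360.64 = 7137.46
Index = 8326.64 / 7137.46 × 100 = 116.6611

116.66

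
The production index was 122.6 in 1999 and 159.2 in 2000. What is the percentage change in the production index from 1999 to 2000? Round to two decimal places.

Change = (159.2 − 122.6) / 122.6 × 100
       = 36.6 / 122.6 × 100 = 29.8532%

29.85%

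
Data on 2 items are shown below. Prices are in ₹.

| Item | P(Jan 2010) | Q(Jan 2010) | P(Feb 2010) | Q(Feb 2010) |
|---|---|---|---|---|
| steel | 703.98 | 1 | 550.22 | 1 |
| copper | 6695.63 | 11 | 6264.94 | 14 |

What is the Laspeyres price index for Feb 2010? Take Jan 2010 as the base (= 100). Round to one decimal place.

93.4

Laspeyres price index uses base-period quantities as weights.
ΣP(Feb 2010)·Q(Jan 2010) = 550.22×1 + 6264.94×11 = 550.22 + 68914.34 = 69464.56
ΣP(Jan 2010)·Q(Jan 2010) = 703.98×1 + 6695.63×11 = 703.98 + 73651.93 = 74355.91
Index = 69464.56 / 74355.91 × 100 = 93.4217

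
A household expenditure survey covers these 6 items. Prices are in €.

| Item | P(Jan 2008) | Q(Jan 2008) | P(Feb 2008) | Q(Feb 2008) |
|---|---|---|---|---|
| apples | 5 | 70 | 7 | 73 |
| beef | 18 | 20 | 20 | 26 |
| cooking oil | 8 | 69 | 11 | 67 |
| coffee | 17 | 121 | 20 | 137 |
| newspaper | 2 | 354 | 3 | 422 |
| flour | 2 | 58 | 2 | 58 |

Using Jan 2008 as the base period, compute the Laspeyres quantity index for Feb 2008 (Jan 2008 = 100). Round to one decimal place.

Laspeyres quantity index uses base-period prices as weights.
ΣP(Jan 2008)·Q(Feb 2008) = 5×73 + 18×26 + 8×67 + 17×137 + 2×422 + 2×58 = 365 + 468 + 536 + 2329 + 844 + 116 = 4658
ΣP(Jan 2008)·Q(Jan 2008) = 5×70 + 18×20 + 8×69 + 17×121 + 2×354 + 2×58 = 350 + 360 + 552 + 2057 + 708 + 116 = 4143
Index = 4658 / 4143 × 100 = 112.4306

112.4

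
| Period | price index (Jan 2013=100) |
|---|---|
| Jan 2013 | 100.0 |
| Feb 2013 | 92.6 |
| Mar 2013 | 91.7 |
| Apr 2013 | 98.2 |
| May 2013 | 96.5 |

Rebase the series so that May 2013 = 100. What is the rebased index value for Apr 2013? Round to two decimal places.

101.76

Rebased(Apr 2013) = 98.2 / 96.5 × 100 = 101.7617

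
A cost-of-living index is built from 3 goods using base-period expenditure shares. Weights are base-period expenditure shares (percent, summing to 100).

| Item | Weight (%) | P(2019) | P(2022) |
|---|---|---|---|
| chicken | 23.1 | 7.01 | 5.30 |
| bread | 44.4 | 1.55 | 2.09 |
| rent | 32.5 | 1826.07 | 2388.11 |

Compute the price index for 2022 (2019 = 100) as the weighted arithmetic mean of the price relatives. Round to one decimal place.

chicken: 23.1 × (5.30/7.01) = 23.1 × 0.756063 = 17.4650
bread: 44.4 × (2.09/1.55) = 44.4 × 1.348387 = 59.8684
rent: 32.5 × (2388.11/1826.07) = 32.5 × 1.307787 = 42.5031
Index = Σ wᵢ·(p₁ᵢ/p₀ᵢ) = 17.4650 + 59.8684 + 42.5031 = 119.8365

119.8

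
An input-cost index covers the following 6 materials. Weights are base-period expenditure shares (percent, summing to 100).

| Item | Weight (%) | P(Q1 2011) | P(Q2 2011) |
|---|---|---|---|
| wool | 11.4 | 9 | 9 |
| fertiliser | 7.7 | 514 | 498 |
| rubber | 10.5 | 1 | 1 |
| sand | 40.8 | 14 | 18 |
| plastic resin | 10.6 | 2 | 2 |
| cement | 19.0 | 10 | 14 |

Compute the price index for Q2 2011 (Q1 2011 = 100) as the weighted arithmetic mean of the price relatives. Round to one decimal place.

wool: 11.4 × (9/9) = 11.4 × 1.000000 = 11.4000
fertiliser: 7.7 × (498/514) = 7.7 × 0.968872 = 7.4603
rubber: 10.5 × (1/1) = 10.5 × 1.000000 = 10.5000
sand: 40.8 × (18/14) = 40.8 × 1.285714 = 52.4571
plastic resin: 10.6 × (2/2) = 10.6 × 1.000000 = 10.6000
cement: 19.0 × (14/10) = 19.0 × 1.400000 = 26.6000
Index = Σ wᵢ·(p₁ᵢ/p₀ᵢ) = 11.4000 + 7.4603 + 10.5000 + 52.4571 + 10.6000 + 26.6000 = 119.0175

119.0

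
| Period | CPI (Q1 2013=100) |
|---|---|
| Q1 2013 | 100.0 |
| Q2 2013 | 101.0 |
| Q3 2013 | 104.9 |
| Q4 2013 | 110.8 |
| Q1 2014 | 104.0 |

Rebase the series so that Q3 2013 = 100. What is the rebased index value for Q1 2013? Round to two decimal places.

95.33

Rebased(Q1 2013) = 100.0 / 104.9 × 100 = 95.3289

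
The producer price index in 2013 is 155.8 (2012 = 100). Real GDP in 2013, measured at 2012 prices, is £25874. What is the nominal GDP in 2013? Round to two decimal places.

Nominal = Real × (Index/100) = 25874 × (155.8/100)
        = 25874 × 1.558 = 40311.6920

40311.69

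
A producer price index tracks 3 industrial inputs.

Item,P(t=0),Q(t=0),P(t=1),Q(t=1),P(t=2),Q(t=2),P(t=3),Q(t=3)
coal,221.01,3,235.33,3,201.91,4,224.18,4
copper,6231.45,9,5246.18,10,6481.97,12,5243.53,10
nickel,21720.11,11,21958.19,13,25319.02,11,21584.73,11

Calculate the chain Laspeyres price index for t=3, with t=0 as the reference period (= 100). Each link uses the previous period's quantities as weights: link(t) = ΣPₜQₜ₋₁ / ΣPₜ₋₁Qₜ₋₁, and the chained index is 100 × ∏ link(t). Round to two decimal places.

96.24

Link t=0→t=1:
ΣP(t=1)Q(t=0) = 235.33×3 + 5246.18×9 + 21958.19×11 = 705.99 + 47215.62 + 241540.09 = 289461.7
ΣP(t=0)Q(t=0) = 221.01×3 + 6231.45×9 + 21720.11×11 = 663.03 + 56083.05 + 238921.21 = 295667.29
link = 289461.7/295667.29 = 0.979012
Link t=1→t=2:
ΣP(t=2)Q(t=1) = 201.91×3 + 6481.97×10 + 25319.02×13 = 605.73 + 64819.7 + 329147.26 = 394572.69
ΣP(t=1)Q(t=1) = 235.33×3 + 5246.18×10 + 21958.19×13 = 705.99 + 52461.8 + 285456.47 = 338624.26
link = 394572.69/338624.26 = 1.165223
Link t=2→t=3:
ΣP(t=3)Q(t=2) = 224.18×4 + 5243.53×12 + 21584.73×11 = 896.72 + 62922.36 + 237432.03 = 301251.11
ΣP(t=2)Q(t=2) = 201.91×4 + 6481.97×12 + 25319.02×11 = 807.64 + 77783.64 + 278509.22 = 357100.5
link = 301251.11/357100.5 = 0.843603
Chained index = 100 × 0.979012 × 1.165223 × 0.843603 = 96.2354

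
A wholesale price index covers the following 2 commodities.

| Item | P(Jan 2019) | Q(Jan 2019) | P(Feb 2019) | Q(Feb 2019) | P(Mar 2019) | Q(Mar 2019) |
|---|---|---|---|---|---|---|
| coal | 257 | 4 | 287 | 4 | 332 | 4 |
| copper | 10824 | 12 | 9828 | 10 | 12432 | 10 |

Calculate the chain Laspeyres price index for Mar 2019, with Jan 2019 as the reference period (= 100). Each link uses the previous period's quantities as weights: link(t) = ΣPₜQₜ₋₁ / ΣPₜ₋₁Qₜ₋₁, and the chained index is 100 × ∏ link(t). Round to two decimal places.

Link Jan 2019→Feb 2019:
ΣP(Feb 2019)Q(Jan 2019) = 287×4 + 9828×12 = 1148 + 117936 = 119084
ΣP(Jan 2019)Q(Jan 2019) = 257×4 + 10824×12 = 1028 + 129888 = 130916
link = 119084/130916 = 0.909621
Link Feb 2019→Mar 2019:
ΣP(Mar 2019)Q(Feb 2019) = 332×4 + 12432×10 = 1328 + 124320 = 125648
ΣP(Feb 2019)Q(Feb 2019) = 287×4 + 9828×10 = 1148 + 98280 = 99428
link = 125648/99428 = 1.263708
Chained index = 100 × 0.909621 × 1.263708 = 114.9496

114.95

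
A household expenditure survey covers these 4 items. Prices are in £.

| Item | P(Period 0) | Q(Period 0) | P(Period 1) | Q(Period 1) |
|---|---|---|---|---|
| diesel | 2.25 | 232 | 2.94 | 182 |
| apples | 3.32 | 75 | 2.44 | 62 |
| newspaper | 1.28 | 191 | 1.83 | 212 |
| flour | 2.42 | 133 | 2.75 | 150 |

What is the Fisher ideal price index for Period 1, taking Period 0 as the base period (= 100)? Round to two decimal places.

Laspeyres component (base-period weights):
ΣP(Period 1)Q(Period 0) = 2.94×232 + 2.44×75 + 1.83×191 + 2.75×133 = 682.08 + 183 + 349.53 + 365.75 = 1580.36
ΣP(Period 0)Q(Period 0) = 2.25×232 + 3.32×75 + 1.28×191 + 2.42×133 = 522 + 249 + 244.48 + 321.86 = 1337.34
L = 1580.36 / 1337.34 × 100 = 118.1719
Paasche component (current-period weights):
ΣP(Period 1)Q(Period 1) = 2.94×182 + 2.44×62 + 1.83×212 + 2.75×150 = 535.08 + 151.28 + 387.96 + 412.5 = 1486.82
ΣP(Period 0)Q(Period 1) = 2.25×182 + 3.32×62 + 1.28×212 + 2.42×150 = 409.5 + 205.84 + 271.36 + 363 = 1249.7
P = 1486.82 / 1249.7 × 100 = 118.9742
Fisher = √(L × P) = √(118.1719 × 118.9742) = 118.5723

118.57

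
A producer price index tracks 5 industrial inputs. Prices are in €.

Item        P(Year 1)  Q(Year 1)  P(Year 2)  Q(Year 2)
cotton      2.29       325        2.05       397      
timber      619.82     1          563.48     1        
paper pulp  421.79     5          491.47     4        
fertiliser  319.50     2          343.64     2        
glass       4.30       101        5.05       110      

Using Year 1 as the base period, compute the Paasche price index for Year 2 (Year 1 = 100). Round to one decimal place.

106.0

Paasche price index uses current-period quantities as weights.
ΣP(Year 2)·Q(Year 2) = 2.05×397 + 563.48×1 + 491.47×4 + 343.64×2 + 5.05×110 = 813.85 + 563.48 + 1965.88 + 687.28 + 555.5 = 4585.99
ΣP(Year 1)·Q(Year 2) = 2.29×397 + 619.82×1 + 421.79×4 + 319.50×2 + 4.30×110 = 909.13 + 619.82 + 1687.16 + 639 + 473 = 4328.11
Index = 4585.99 / 4328.11 × 100 = 105.9583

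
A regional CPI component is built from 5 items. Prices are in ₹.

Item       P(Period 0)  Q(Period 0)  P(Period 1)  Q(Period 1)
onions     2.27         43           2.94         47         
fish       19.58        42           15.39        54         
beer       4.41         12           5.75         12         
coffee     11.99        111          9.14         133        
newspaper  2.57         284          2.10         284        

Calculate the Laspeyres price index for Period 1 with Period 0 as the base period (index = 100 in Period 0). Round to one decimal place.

80.9

Laspeyres price index uses base-period quantities as weights.
ΣP(Period 1)·Q(Period 0) = 2.94×43 + 15.39×42 + 5.75×12 + 9.14×111 + 2.10×284 = 126.42 + 646.38 + 69 + 1014.54 + 596.4 = 2452.74
ΣP(Period 0)·Q(Period 0) = 2.27×43 + 19.58×42 + 4.41×12 + 11.99×111 + 2.57×284 = 97.61 + 822.36 + 52.92 + 1330.89 + 729.88 = 3033.66
Index = 2452.74 / 3033.66 × 100 = 80.8509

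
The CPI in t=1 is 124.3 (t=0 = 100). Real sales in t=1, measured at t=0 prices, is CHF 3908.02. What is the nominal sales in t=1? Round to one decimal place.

4857.7

Nominal = Real × (Index/100) = 3908.02 × (124.3/100)
        = 3908.02 × 1.243 = 4857.6689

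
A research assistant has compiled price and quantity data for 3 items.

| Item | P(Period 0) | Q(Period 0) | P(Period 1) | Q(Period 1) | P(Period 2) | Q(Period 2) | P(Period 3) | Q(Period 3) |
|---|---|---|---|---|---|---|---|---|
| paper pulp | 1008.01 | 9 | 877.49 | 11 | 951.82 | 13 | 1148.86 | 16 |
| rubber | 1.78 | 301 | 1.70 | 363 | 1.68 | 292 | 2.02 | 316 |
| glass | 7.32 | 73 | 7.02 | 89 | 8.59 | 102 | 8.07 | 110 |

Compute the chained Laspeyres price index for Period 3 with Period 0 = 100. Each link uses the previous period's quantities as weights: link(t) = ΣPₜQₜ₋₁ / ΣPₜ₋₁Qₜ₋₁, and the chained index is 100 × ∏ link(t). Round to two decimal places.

Link Period 0→Period 1:
ΣP(Period 1)Q(Period 0) = 877.49×9 + 1.70×301 + 7.02×73 = 7897.41 + 511.7 + 512.46 = 8921.57
ΣP(Period 0)Q(Period 0) = 1008.01×9 + 1.78×301 + 7.32×73 = 9072.09 + 535.78 + 534.36 = 10142.23
link = 8921.57/10142.23 = 0.879646
Link Period 1→Period 2:
ΣP(Period 2)Q(Period 1) = 951.82×11 + 1.68×363 + 8.59×89 = 10470.02 + 609.84 + 764.51 = 11844.37
ΣP(Period 1)Q(Period 1) = 877.49×11 + 1.70×363 + 7.02×89 = 9652.39 + 617.1 + 624.78 = 10894.27
link = 11844.37/10894.27 = 1.087211
Link Period 2→Period 3:
ΣP(Period 3)Q(Period 2) = 1148.86×13 + 2.02×292 + 8.07×102 = 14935.18 + 589.84 + 823.14 = 16348.16
ΣP(Period 2)Q(Period 2) = 951.82×13 + 1.68×292 + 8.59×102 = 12373.66 + 490.56 + 876.18 = 13740.4
link = 16348.16/13740.4 = 1.189788
Chained index = 100 × 0.879646 × 1.087211 × 1.189788 = 113.7866

113.79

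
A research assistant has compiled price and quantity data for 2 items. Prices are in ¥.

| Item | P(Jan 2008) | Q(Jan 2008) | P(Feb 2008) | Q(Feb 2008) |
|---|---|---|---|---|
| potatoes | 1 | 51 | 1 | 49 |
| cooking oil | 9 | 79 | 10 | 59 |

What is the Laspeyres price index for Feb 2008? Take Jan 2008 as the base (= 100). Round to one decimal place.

110.4

Laspeyres price index uses base-period quantities as weights.
ΣP(Feb 2008)·Q(Jan 2008) = 1×51 + 10×79 = 51 + 790 = 841
ΣP(Jan 2008)·Q(Jan 2008) = 1×51 + 9×79 = 51 + 711 = 762
Index = 841 / 762 × 100 = 110.3675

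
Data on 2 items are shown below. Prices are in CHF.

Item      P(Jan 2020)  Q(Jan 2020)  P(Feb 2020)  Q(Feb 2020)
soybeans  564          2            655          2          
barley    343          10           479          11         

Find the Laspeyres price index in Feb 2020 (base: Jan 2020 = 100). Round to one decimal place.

133.8

Laspeyres price index uses base-period quantities as weights.
ΣP(Feb 2020)·Q(Jan 2020) = 655×2 + 479×10 = 1310 + 4790 = 6100
ΣP(Jan 2020)·Q(Jan 2020) = 564×2 + 343×10 = 1128 + 3430 = 4558
Index = 6100 / 4558 × 100 = 133.8306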